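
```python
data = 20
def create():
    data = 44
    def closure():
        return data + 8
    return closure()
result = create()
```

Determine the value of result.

Step 1: create() shadows global data with data = 44.
Step 2: closure() finds data = 44 in enclosing scope, computes 44 + 8 = 52.
Step 3: result = 52

The answer is 52.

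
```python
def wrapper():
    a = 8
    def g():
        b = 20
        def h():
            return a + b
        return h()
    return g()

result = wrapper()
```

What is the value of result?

Step 1: wrapper() defines a = 8. g() defines b = 20.
Step 2: h() accesses both from enclosing scopes: a = 8, b = 20.
Step 3: result = 8 + 20 = 28

The answer is 28.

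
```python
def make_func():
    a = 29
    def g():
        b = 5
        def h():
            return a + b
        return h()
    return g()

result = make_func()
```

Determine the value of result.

Step 1: make_func() defines a = 29. g() defines b = 5.
Step 2: h() accesses both from enclosing scopes: a = 29, b = 5.
Step 3: result = 29 + 5 = 34

The answer is 34.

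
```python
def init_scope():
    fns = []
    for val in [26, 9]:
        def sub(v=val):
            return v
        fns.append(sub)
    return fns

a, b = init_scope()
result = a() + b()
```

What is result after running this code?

Step 1: Default argument v=val captures val at each iteration.
Step 2: a() returns 26 (captured at first iteration), b() returns 9 (captured at second).
Step 3: result = 26 + 9 = 35

The answer is 35.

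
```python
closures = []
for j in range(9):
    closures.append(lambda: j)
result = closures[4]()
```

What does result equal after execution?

Step 1: The loop creates 9 lambdas, all referencing the same variable j.
Step 2: After the loop, j = 8 (final value).
Step 3: closures[4]() looks up j at call time and finds 8. This is the late binding gotcha. result = 8

The answer is 8.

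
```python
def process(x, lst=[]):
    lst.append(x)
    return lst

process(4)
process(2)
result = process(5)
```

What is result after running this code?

Step 1: Mutable default argument gotcha! The list [] is created once.
Step 2: Each call appends to the SAME list: [4], [4, 2], [4, 2, 5].
Step 3: result = [4, 2, 5]

The answer is [4, 2, 5].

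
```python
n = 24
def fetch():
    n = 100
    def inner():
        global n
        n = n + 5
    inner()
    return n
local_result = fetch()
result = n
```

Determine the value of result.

Step 1: Global n = 24. fetch() creates local n = 100.
Step 2: inner() declares global n and adds 5: global n = 24 + 5 = 29.
Step 3: fetch() returns its local n = 100 (unaffected by inner).
Step 4: result = global n = 29

The answer is 29.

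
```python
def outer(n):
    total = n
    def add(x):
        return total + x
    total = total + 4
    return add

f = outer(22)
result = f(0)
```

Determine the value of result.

Step 1: outer(22) sets total = 22, then total = 22 + 4 = 26.
Step 2: Closures capture by reference, so add sees total = 26.
Step 3: f(0) returns 26 + 0 = 26

The answer is 26.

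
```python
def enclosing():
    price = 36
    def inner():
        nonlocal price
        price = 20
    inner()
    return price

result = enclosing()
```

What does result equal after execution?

Step 1: enclosing() sets price = 36.
Step 2: inner() uses nonlocal to reassign price = 20.
Step 3: result = 20

The answer is 20.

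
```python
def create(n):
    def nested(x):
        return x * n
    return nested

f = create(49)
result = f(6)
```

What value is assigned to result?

Step 1: create(49) creates a closure capturing n = 49.
Step 2: f(6) computes 6 * 49 = 294.
Step 3: result = 294

The answer is 294.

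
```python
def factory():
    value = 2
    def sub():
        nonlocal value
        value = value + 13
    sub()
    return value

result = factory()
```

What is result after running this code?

Step 1: factory() sets value = 2.
Step 2: sub() uses nonlocal to modify value in factory's scope: value = 2 + 13 = 15.
Step 3: factory() returns the modified value = 15

The answer is 15.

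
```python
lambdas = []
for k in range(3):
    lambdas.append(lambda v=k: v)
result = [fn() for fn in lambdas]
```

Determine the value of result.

Step 1: Default arg v=k captures k at each iteration.
Step 2: Each lambda has its own default: 0, 1, ..., 2.
Step 3: result = [0, 1, 2]

The answer is [0, 1, 2].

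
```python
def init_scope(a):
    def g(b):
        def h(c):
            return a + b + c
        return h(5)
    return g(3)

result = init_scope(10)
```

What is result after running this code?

Step 1: a = 10, b = 3, c = 5 across three nested scopes.
Step 2: h() accesses all three via LEGB rule.
Step 3: result = 10 + 3 + 5 = 18

The answer is 18.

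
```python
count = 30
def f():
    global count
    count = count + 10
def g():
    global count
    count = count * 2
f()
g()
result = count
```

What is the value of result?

Step 1: count = 30.
Step 2: f() adds 10: count = 30 + 10 = 40.
Step 3: g() doubles: count = 40 * 2 = 80.
Step 4: result = 80

The answer is 80.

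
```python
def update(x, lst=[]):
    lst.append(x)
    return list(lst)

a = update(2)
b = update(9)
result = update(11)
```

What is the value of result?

Step 1: Default list is shared. list() creates copies for return values.
Step 2: Internal list grows: [2] -> [2, 9] -> [2, 9, 11].
Step 3: result = [2, 9, 11]

The answer is [2, 9, 11].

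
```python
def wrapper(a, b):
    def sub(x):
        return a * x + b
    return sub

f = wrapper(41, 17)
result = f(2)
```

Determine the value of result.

Step 1: wrapper(41, 17) captures a = 41, b = 17.
Step 2: f(2) computes 41 * 2 + 17 = 99.
Step 3: result = 99

The answer is 99.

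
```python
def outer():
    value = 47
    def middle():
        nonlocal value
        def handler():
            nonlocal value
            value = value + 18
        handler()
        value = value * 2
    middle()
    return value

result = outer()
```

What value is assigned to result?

Step 1: value = 47.
Step 2: handler() adds 18: value = 47 + 18 = 65.
Step 3: middle() doubles: value = 65 * 2 = 130.
Step 4: result = 130

The answer is 130.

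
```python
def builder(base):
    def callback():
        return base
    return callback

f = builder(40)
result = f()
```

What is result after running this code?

Step 1: builder(40) creates closure capturing base = 40.
Step 2: f() returns the captured base = 40.
Step 3: result = 40

The answer is 40.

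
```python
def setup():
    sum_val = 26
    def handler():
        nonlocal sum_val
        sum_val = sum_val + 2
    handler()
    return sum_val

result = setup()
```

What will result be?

Step 1: setup() sets sum_val = 26.
Step 2: handler() uses nonlocal to modify sum_val in setup's scope: sum_val = 26 + 2 = 28.
Step 3: setup() returns the modified sum_val = 28

The answer is 28.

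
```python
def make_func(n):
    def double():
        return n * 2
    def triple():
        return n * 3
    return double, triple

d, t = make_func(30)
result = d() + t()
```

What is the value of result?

Step 1: Both closures capture the same n = 30.
Step 2: d() = 30 * 2 = 60, t() = 30 * 3 = 90.
Step 3: result = 60 + 90 = 150

The answer is 150.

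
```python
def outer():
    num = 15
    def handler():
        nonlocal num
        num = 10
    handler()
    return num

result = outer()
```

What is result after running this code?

Step 1: outer() sets num = 15.
Step 2: handler() uses nonlocal to reassign num = 10.
Step 3: result = 10

The answer is 10.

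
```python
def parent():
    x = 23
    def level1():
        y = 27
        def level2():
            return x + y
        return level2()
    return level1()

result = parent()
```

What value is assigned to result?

Step 1: x = 23 in parent. y = 27 in level1.
Step 2: level2() reads x = 23 and y = 27 from enclosing scopes.
Step 3: result = 23 + 27 = 50

The answer is 50.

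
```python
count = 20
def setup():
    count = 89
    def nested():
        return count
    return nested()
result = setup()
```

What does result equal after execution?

Step 1: count = 20 globally, but setup() defines count = 89 locally.
Step 2: nested() looks up count. Not in local scope, so checks enclosing scope (setup) and finds count = 89.
Step 3: result = 89

The answer is 89.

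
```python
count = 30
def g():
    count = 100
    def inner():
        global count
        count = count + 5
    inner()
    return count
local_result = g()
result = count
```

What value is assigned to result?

Step 1: Global count = 30. g() creates local count = 100.
Step 2: inner() declares global count and adds 5: global count = 30 + 5 = 35.
Step 3: g() returns its local count = 100 (unaffected by inner).
Step 4: result = global count = 35

The answer is 35.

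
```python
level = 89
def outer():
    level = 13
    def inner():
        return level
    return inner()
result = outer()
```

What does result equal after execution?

Step 1: level = 89 globally, but outer() defines level = 13 locally.
Step 2: inner() looks up level. Not in local scope, so checks enclosing scope (outer) and finds level = 13.
Step 3: result = 13

The answer is 13.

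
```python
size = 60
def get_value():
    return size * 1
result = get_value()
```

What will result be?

Step 1: size = 60 is defined globally.
Step 2: get_value() looks up size from global scope = 60, then computes 60 * 1 = 60.
Step 3: result = 60

The answer is 60.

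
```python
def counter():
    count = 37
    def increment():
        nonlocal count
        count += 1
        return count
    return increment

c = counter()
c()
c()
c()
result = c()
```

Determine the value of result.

Step 1: counter() creates closure with count = 37.
Step 2: Each c() call increments count via nonlocal. After 4 calls: 37 + 4 = 41.
Step 3: result = 41

The answer is 41.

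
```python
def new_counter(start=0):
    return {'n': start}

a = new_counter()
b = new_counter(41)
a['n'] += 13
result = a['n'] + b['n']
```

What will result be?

Step 1: new_counter() returns a new dict each call (immutable default 0).
Step 2: a = {'n': 0}, b = {'n': 41}.
Step 3: a['n'] += 13 = 13. result = 13 + 41 = 54

The answer is 54.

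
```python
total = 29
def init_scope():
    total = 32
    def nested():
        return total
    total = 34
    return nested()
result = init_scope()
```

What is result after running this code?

Step 1: init_scope() sets total = 32, then later total = 34.
Step 2: nested() is called after total is reassigned to 34. Closures capture variables by reference, not by value.
Step 3: result = 34

The answer is 34.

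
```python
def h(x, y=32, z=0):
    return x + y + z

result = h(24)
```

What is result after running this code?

Step 1: h(24) uses defaults y = 32, z = 0.
Step 2: Returns 24 + 32 + 0 = 56.
Step 3: result = 56

The answer is 56.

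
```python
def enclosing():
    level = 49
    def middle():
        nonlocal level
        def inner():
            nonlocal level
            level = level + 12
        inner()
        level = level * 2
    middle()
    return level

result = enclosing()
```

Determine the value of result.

Step 1: level = 49.
Step 2: inner() adds 12: level = 49 + 12 = 61.
Step 3: middle() doubles: level = 61 * 2 = 122.
Step 4: result = 122

The answer is 122.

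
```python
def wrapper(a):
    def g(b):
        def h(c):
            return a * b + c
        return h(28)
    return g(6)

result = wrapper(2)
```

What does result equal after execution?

Step 1: a = 2, b = 6, c = 28.
Step 2: h() computes a * b + c = 2 * 6 + 28 = 40.
Step 3: result = 40

The answer is 40.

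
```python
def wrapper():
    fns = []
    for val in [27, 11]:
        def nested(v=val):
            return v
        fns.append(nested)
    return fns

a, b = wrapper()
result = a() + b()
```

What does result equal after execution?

Step 1: Default argument v=val captures val at each iteration.
Step 2: a() returns 27 (captured at first iteration), b() returns 11 (captured at second).
Step 3: result = 27 + 11 = 38

The answer is 38.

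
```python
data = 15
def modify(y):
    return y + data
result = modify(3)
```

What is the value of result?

Step 1: data = 15 is defined globally.
Step 2: modify(3) uses parameter y = 3 and looks up data from global scope = 15.
Step 3: result = 3 + 15 = 18

The answer is 18.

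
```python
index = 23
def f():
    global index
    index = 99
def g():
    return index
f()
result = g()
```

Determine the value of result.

Step 1: index = 23.
Step 2: f() sets global index = 99.
Step 3: g() reads global index = 99. result = 99

The answer is 99.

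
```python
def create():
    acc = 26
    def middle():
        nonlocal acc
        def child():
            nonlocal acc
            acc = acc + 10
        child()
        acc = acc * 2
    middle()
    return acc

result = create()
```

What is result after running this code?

Step 1: acc = 26.
Step 2: child() adds 10: acc = 26 + 10 = 36.
Step 3: middle() doubles: acc = 36 * 2 = 72.
Step 4: result = 72

The answer is 72.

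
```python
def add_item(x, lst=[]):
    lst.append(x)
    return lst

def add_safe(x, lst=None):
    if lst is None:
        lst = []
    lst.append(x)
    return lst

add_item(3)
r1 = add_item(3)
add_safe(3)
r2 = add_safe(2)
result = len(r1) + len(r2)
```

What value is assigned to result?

Step 1: add_item shares mutable default: after 2 calls, lst = [3, 3], len = 2.
Step 2: add_safe creates fresh list each time: r2 = [2], len = 1.
Step 3: result = 2 + 1 = 3

The answer is 3.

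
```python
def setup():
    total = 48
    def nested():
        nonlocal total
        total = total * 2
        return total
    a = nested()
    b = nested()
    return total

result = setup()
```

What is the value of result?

Step 1: total starts at 48.
Step 2: First nested(): total = 48 * 2 = 96.
Step 3: Second nested(): total = 96 * 2 = 192.
Step 4: result = 192

The answer is 192.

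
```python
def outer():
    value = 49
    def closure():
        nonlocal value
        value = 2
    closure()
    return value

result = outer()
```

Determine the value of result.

Step 1: outer() sets value = 49.
Step 2: closure() uses nonlocal to reassign value = 2.
Step 3: result = 2

The answer is 2.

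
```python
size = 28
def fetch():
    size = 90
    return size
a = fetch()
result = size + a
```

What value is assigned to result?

Step 1: Global size = 28. fetch() returns local size = 90.
Step 2: a = 90. Global size still = 28.
Step 3: result = 28 + 90 = 118

The answer is 118.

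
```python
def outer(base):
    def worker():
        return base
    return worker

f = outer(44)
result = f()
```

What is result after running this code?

Step 1: outer(44) creates closure capturing base = 44.
Step 2: f() returns the captured base = 44.
Step 3: result = 44

The answer is 44.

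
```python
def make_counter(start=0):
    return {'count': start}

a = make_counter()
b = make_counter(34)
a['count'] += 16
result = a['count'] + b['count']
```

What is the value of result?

Step 1: make_counter() returns a new dict each call (immutable default 0).
Step 2: a = {'count': 0}, b = {'count': 34}.
Step 3: a['count'] += 16 = 16. result = 16 + 34 = 50

The answer is 50.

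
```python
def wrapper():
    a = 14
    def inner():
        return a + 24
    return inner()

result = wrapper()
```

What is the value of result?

Step 1: wrapper() defines a = 14.
Step 2: inner() reads a = 14 from enclosing scope, returns 14 + 24 = 38.
Step 3: result = 38

The answer is 38.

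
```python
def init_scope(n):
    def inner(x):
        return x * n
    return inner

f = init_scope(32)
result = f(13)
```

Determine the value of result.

Step 1: init_scope(32) creates a closure capturing n = 32.
Step 2: f(13) computes 13 * 32 = 416.
Step 3: result = 416

The answer is 416.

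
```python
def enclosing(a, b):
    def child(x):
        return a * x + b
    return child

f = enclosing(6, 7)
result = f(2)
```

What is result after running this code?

Step 1: enclosing(6, 7) captures a = 6, b = 7.
Step 2: f(2) computes 6 * 2 + 7 = 19.
Step 3: result = 19

The answer is 19.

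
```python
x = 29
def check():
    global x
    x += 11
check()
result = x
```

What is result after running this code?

Step 1: x = 29 globally.
Step 2: check() modifies global x: x += 11 = 40.
Step 3: result = 40

The answer is 40.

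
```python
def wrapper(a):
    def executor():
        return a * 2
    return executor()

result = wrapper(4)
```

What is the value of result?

Step 1: wrapper(4) binds parameter a = 4.
Step 2: executor() accesses a = 4 from enclosing scope.
Step 3: result = 4 * 2 = 8

The answer is 8.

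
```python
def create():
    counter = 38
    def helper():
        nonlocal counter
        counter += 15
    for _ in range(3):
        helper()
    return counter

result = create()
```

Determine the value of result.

Step 1: counter = 38.
Step 2: helper() is called 3 times in a loop, each adding 15 via nonlocal.
Step 3: counter = 38 + 15 * 3 = 83

The answer is 83.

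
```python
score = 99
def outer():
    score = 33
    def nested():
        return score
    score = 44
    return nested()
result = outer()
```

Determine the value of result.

Step 1: outer() sets score = 33, then later score = 44.
Step 2: nested() is called after score is reassigned to 44. Closures capture variables by reference, not by value.
Step 3: result = 44

The answer is 44.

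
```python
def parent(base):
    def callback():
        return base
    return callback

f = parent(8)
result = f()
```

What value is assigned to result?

Step 1: parent(8) creates closure capturing base = 8.
Step 2: f() returns the captured base = 8.
Step 3: result = 8

The answer is 8.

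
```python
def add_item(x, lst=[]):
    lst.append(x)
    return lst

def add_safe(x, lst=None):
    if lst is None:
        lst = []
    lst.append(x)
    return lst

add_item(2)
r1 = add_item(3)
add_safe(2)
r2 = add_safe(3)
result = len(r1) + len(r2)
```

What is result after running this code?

Step 1: add_item shares mutable default: after 2 calls, lst = [2, 3], len = 2.
Step 2: add_safe creates fresh list each time: r2 = [3], len = 1.
Step 3: result = 2 + 1 = 3

The answer is 3.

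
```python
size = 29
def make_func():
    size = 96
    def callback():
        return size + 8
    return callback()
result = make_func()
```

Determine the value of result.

Step 1: make_func() shadows global size with size = 96.
Step 2: callback() finds size = 96 in enclosing scope, computes 96 + 8 = 104.
Step 3: result = 104

The answer is 104.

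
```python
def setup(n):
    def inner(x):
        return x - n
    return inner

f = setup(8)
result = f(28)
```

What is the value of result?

Step 1: setup(8) creates a closure capturing n = 8.
Step 2: f(28) computes 28 - 8 = 20.
Step 3: result = 20

The answer is 20.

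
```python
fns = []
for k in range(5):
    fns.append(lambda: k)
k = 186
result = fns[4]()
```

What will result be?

Step 1: Lambdas capture the variable k by reference, not by value.
Step 2: After the loop, k is reassigned to 186.
Step 3: fns[4]() looks up the current k = 186. result = 186

The answer is 186.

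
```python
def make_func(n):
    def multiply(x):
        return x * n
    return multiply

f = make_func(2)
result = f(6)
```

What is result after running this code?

Step 1: make_func(2) returns multiply closure with n = 2.
Step 2: f(6) computes 6 * 2 = 12.
Step 3: result = 12

The answer is 12.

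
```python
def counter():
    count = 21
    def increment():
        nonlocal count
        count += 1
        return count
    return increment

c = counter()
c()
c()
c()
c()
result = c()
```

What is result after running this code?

Step 1: counter() creates closure with count = 21.
Step 2: Each c() call increments count via nonlocal. After 5 calls: 21 + 5 = 26.
Step 3: result = 26

The answer is 26.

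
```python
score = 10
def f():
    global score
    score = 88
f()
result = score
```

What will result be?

Step 1: score = 10 globally.
Step 2: f() declares global score and sets it to 88.
Step 3: After f(), global score = 88. result = 88

The answer is 88.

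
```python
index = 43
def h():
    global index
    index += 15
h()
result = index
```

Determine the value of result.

Step 1: index = 43 globally.
Step 2: h() modifies global index: index += 15 = 58.
Step 3: result = 58

The answer is 58.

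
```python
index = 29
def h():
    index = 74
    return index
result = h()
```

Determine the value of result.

Step 1: Global index = 29.
Step 2: h() creates local index = 74, shadowing the global.
Step 3: Returns local index = 74. result = 74

The answer is 74.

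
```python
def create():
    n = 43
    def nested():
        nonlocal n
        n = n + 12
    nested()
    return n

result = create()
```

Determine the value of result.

Step 1: create() sets n = 43.
Step 2: nested() uses nonlocal to modify n in create's scope: n = 43 + 12 = 55.
Step 3: create() returns the modified n = 55

The answer is 55.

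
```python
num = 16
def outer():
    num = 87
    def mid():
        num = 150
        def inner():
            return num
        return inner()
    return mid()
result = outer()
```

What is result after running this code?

Step 1: Three levels of shadowing: global 16, outer 87, mid 150.
Step 2: inner() finds num = 150 in enclosing mid() scope.
Step 3: result = 150

The answer is 150.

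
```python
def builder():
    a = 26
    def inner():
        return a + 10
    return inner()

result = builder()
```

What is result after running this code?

Step 1: builder() defines a = 26.
Step 2: inner() reads a = 26 from enclosing scope, returns 26 + 10 = 36.
Step 3: result = 36

The answer is 36.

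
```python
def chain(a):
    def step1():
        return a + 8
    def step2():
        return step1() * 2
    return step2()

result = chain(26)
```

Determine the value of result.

Step 1: chain(26) captures a = 26.
Step 2: step2() calls step1() which returns 26 + 8 = 34.
Step 3: step2() returns 34 * 2 = 68

The answer is 68.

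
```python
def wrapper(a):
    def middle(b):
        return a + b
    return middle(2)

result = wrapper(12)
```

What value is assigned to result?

Step 1: wrapper(12) passes a = 12.
Step 2: middle(2) has b = 2, reads a = 12 from enclosing.
Step 3: result = 12 + 2 = 14

The answer is 14.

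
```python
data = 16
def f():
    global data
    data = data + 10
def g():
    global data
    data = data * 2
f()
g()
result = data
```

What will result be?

Step 1: data = 16.
Step 2: f() adds 10: data = 16 + 10 = 26.
Step 3: g() doubles: data = 26 * 2 = 52.
Step 4: result = 52

The answer is 52.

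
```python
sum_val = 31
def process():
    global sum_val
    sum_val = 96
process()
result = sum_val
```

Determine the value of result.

Step 1: sum_val = 31 globally.
Step 2: process() declares global sum_val and sets it to 96.
Step 3: After process(), global sum_val = 96. result = 96

The answer is 96.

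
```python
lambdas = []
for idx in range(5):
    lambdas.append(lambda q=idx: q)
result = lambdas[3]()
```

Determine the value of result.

Step 1: Default argument q=idx captures idx's value at each iteration.
Step 2: lambdas[3] captured q = 3 when idx was 3.
Step 3: result = 3

The answer is 3.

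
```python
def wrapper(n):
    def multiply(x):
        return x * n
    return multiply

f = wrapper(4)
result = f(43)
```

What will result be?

Step 1: wrapper(4) returns multiply closure with n = 4.
Step 2: f(43) computes 43 * 4 = 172.
Step 3: result = 172

The answer is 172.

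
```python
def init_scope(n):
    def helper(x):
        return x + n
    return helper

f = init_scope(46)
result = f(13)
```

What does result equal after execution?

Step 1: init_scope(46) creates a closure that captures n = 46.
Step 2: f(13) calls the closure with x = 13, returning 13 + 46 = 59.
Step 3: result = 59

The answer is 59.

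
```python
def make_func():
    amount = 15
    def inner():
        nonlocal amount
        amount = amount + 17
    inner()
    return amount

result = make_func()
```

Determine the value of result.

Step 1: make_func() sets amount = 15.
Step 2: inner() uses nonlocal to modify amount in make_func's scope: amount = 15 + 17 = 32.
Step 3: make_func() returns the modified amount = 32

The answer is 32.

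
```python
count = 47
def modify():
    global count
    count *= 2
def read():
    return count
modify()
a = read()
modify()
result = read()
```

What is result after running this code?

Step 1: count = 47.
Step 2: First modify(): count = 47 * 2 = 94.
Step 3: Second modify(): count = 94 * 2 = 188.
Step 4: read() returns 188

The answer is 188.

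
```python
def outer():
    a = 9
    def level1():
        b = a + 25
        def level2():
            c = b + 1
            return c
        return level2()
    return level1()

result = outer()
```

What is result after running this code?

Step 1: a = 9. b = a + 25 = 34.
Step 2: c = b + 1 = 34 + 1 = 35.
Step 3: result = 35

The answer is 35.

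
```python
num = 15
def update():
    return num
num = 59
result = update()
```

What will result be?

Step 1: num is first set to 15, then reassigned to 59.
Step 2: update() is called after the reassignment, so it looks up the current global num = 59.
Step 3: result = 59

The answer is 59.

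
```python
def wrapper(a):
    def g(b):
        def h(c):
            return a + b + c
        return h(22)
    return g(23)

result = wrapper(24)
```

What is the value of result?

Step 1: a = 24, b = 23, c = 22 across three nested scopes.
Step 2: h() accesses all three via LEGB rule.
Step 3: result = 24 + 23 + 22 = 69

The answer is 69.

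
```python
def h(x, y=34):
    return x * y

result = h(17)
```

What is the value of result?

Step 1: h(17) uses default y = 34.
Step 2: Returns 17 * 34 = 578.
Step 3: result = 578

The answer is 578.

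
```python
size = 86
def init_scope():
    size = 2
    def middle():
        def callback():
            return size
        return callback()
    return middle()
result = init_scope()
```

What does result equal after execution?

Step 1: init_scope() defines size = 2. middle() and callback() have no local size.
Step 2: callback() checks local (none), enclosing middle() (none), enclosing init_scope() and finds size = 2.
Step 3: result = 2

The answer is 2.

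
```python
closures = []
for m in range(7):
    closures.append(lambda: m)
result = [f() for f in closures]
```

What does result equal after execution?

Step 1: All 7 lambdas share the same variable m.
Step 2: After the loop, m = 6.
Step 3: Each call returns 6. result = [6, 6, 6, 6, 6, 6, 6]

The answer is [6, 6, 6, 6, 6, 6, 6].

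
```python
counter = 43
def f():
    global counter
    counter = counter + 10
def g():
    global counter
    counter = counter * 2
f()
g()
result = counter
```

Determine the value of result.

Step 1: counter = 43.
Step 2: f() adds 10: counter = 43 + 10 = 53.
Step 3: g() doubles: counter = 53 * 2 = 106.
Step 4: result = 106

The answer is 106.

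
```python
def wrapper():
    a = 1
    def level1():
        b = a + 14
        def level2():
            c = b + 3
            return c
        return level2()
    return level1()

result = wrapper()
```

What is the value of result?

Step 1: a = 1. b = a + 14 = 15.
Step 2: c = b + 3 = 15 + 3 = 18.
Step 3: result = 18

The answer is 18.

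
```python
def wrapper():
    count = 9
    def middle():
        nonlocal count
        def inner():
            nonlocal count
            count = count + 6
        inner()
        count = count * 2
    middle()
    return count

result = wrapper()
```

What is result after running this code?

Step 1: count = 9.
Step 2: inner() adds 6: count = 9 + 6 = 15.
Step 3: middle() doubles: count = 15 * 2 = 30.
Step 4: result = 30

The answer is 30.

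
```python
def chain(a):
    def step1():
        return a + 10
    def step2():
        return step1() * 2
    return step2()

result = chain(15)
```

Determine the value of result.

Step 1: chain(15) captures a = 15.
Step 2: step2() calls step1() which returns 15 + 10 = 25.
Step 3: step2() returns 25 * 2 = 50

The answer is 50.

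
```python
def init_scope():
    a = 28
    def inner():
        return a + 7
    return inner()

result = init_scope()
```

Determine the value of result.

Step 1: init_scope() defines a = 28.
Step 2: inner() reads a = 28 from enclosing scope, returns 28 + 7 = 35.
Step 3: result = 35

The answer is 35.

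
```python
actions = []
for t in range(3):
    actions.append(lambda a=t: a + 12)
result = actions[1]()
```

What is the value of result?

Step 1: Default argument a=t captures t's value at definition time.
Step 2: actions[1] was defined when t = 1, so a defaults to 1.
Step 3: result = 1 + 12 = 13 (default arg fixes the late binding issue)

The answer is 13.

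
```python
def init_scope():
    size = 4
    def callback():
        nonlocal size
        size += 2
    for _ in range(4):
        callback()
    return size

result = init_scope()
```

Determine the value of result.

Step 1: size = 4.
Step 2: callback() is called 4 times in a loop, each adding 2 via nonlocal.
Step 3: size = 4 + 2 * 4 = 12

The answer is 12.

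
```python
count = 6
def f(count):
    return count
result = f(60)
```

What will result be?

Step 1: Global count = 6.
Step 2: f(60) takes parameter count = 60, which shadows the global.
Step 3: result = 60

The answer is 60.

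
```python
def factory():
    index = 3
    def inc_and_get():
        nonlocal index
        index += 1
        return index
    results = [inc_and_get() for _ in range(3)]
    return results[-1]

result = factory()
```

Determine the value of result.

Step 1: index = 3.
Step 2: Three calls to inc_and_get(), each adding 1.
Step 3: Last value = 3 + 1 * 3 = 6

The answer is 6.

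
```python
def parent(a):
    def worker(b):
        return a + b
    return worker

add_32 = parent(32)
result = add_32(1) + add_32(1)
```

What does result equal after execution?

Step 1: add_32 captures a = 32.
Step 2: add_32(1) = 32 + 1 = 33, called twice.
Step 3: result = 33 + 33 = 66

The answer is 66.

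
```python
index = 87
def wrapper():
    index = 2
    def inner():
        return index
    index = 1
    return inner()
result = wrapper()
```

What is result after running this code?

Step 1: wrapper() sets index = 2, then later index = 1.
Step 2: inner() is called after index is reassigned to 1. Closures capture variables by reference, not by value.
Step 3: result = 1

The answer is 1.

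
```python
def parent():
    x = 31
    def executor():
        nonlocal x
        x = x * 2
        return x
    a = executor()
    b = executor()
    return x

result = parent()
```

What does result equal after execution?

Step 1: x starts at 31.
Step 2: First executor(): x = 31 * 2 = 62.
Step 3: Second executor(): x = 62 * 2 = 124.
Step 4: result = 124

The answer is 124.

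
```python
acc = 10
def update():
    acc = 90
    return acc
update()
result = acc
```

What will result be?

Step 1: Global acc = 10.
Step 2: update() creates local acc = 90 (shadow, not modification).
Step 3: After update() returns, global acc is unchanged. result = 10

The answer is 10.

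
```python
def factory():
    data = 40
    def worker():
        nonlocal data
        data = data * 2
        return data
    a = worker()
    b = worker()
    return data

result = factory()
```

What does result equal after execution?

Step 1: data starts at 40.
Step 2: First worker(): data = 40 * 2 = 80.
Step 3: Second worker(): data = 80 * 2 = 160.
Step 4: result = 160

The answer is 160.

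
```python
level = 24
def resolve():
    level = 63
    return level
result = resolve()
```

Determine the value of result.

Step 1: Global level = 24.
Step 2: resolve() creates local level = 63, shadowing the global.
Step 3: Returns local level = 63. result = 63

The answer is 63.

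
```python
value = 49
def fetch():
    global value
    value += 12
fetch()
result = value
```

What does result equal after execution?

Step 1: value = 49 globally.
Step 2: fetch() modifies global value: value += 12 = 61.
Step 3: result = 61

The answer is 61.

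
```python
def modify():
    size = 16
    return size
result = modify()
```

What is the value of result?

Step 1: modify() defines size = 16 in its local scope.
Step 2: return size finds the local variable size = 16.
Step 3: result = 16

The answer is 16.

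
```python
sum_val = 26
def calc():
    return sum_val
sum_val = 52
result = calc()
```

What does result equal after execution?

Step 1: sum_val is first set to 26, then reassigned to 52.
Step 2: calc() is called after the reassignment, so it looks up the current global sum_val = 52.
Step 3: result = 52

The answer is 52.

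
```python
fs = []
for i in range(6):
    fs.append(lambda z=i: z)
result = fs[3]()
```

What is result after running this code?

Step 1: Default argument z=i captures i's value at each iteration.
Step 2: fs[3] captured z = 3 when i was 3.
Step 3: result = 3

The answer is 3.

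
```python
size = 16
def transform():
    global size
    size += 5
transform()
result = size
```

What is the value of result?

Step 1: size = 16 globally.
Step 2: transform() modifies global size: size += 5 = 21.
Step 3: result = 21

The answer is 21.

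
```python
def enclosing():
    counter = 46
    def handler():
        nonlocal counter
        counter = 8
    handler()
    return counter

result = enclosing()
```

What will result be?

Step 1: enclosing() sets counter = 46.
Step 2: handler() uses nonlocal to reassign counter = 8.
Step 3: result = 8

The answer is 8.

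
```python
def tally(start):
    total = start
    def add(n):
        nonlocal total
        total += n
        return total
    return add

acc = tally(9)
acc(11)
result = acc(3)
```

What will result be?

Step 1: tally(9) creates closure with total = 9.
Step 2: First acc(11): total = 9 + 11 = 20.
Step 3: Second acc(3): total = 20 + 3 = 23. result = 23

The answer is 23.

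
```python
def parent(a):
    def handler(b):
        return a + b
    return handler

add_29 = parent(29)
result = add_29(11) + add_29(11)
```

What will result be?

Step 1: add_29 captures a = 29.
Step 2: add_29(11) = 29 + 11 = 40, called twice.
Step 3: result = 40 + 40 = 80

The answer is 80.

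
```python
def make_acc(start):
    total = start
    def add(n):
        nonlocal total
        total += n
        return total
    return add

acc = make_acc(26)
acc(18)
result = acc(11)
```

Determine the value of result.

Step 1: make_acc(26) creates closure with total = 26.
Step 2: First acc(18): total = 26 + 18 = 44.
Step 3: Second acc(11): total = 44 + 11 = 55. result = 55

The answer is 55.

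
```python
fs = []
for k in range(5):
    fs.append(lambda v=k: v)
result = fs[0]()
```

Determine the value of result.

Step 1: Default argument v=k captures k's value at each iteration.
Step 2: fs[0] captured v = 0 when k was 0.
Step 3: result = 0

The answer is 0.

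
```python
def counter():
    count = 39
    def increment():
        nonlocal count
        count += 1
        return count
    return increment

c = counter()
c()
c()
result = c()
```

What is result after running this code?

Step 1: counter() creates closure with count = 39.
Step 2: Each c() call increments count via nonlocal. After 3 calls: 39 + 3 = 42.
Step 3: result = 42

The answer is 42.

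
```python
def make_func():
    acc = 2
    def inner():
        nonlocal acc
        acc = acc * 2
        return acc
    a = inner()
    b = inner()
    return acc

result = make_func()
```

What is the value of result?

Step 1: acc starts at 2.
Step 2: First inner(): acc = 2 * 2 = 4.
Step 3: Second inner(): acc = 4 * 2 = 8.
Step 4: result = 8

The answer is 8.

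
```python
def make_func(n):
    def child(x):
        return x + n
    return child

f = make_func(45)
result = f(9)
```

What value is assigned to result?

Step 1: make_func(45) creates a closure that captures n = 45.
Step 2: f(9) calls the closure with x = 9, returning 9 + 45 = 54.
Step 3: result = 54

The answer is 54.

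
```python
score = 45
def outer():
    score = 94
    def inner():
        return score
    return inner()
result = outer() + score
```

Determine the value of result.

Step 1: Global score = 45. outer() shadows with score = 94.
Step 2: inner() returns enclosing score = 94. outer() = 94.
Step 3: result = 94 + global score (45) = 139

The answer is 139.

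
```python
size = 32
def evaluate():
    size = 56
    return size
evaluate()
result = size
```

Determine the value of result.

Step 1: size = 32 globally.
Step 2: evaluate() creates a LOCAL size = 56 (no global keyword!).
Step 3: The global size is unchanged. result = 32

The answer is 32.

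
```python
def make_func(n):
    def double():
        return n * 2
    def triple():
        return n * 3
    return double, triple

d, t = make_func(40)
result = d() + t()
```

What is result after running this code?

Step 1: Both closures capture the same n = 40.
Step 2: d() = 40 * 2 = 80, t() = 40 * 3 = 120.
Step 3: result = 80 + 120 = 200

The answer is 200.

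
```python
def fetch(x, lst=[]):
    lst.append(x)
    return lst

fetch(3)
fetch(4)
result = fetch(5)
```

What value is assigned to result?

Step 1: Mutable default argument gotcha! The list [] is created once.
Step 2: Each call appends to the SAME list: [3], [3, 4], [3, 4, 5].
Step 3: result = [3, 4, 5]

The answer is [3, 4, 5].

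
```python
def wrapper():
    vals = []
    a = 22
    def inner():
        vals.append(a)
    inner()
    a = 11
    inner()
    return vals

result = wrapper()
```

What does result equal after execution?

Step 1: a = 22. inner() appends current a to vals.
Step 2: First inner(): appends 22. Then a = 11.
Step 3: Second inner(): appends 11 (closure sees updated a). result = [22, 11]

The answer is [22, 11].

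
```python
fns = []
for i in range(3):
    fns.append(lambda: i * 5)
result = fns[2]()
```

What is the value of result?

Step 1: All lambdas reference the same variable i (late binding).
Step 2: After the loop, i = 2. Every lambda returns i * 5.
Step 3: fns[2]() = 2 * 5 = 10

The answer is 10.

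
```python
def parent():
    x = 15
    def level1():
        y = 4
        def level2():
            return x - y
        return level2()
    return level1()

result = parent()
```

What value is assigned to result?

Step 1: x = 15 in parent. y = 4 in level1.
Step 2: level2() reads x = 15 and y = 4 from enclosing scopes.
Step 3: result = 15 - 4 = 11

The answer is 11.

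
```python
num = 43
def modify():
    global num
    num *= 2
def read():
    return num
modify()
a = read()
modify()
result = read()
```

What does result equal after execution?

Step 1: num = 43.
Step 2: First modify(): num = 43 * 2 = 86.
Step 3: Second modify(): num = 86 * 2 = 172.
Step 4: read() returns 172

The answer is 172.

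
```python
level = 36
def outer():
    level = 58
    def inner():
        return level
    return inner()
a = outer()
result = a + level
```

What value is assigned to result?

Step 1: outer() has local level = 58. inner() reads from enclosing.
Step 2: outer() returns 58. Global level = 36 unchanged.
Step 3: result = 58 + 36 = 94

The answer is 94.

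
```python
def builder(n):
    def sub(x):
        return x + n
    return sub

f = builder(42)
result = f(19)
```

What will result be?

Step 1: builder(42) creates a closure that captures n = 42.
Step 2: f(19) calls the closure with x = 19, returning 19 + 42 = 61.
Step 3: result = 61

The answer is 61.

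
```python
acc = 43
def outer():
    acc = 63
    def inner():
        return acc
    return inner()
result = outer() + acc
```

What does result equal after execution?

Step 1: Global acc = 43. outer() shadows with acc = 63.
Step 2: inner() returns enclosing acc = 63. outer() = 63.
Step 3: result = 63 + global acc (43) = 106

The answer is 106.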